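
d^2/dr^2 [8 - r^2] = -2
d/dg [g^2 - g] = 2*g - 1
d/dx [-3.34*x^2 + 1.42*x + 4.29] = 1.42 - 6.68*x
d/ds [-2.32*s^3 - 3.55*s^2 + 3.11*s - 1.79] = -6.96*s^2 - 7.1*s + 3.11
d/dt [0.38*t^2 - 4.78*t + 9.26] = 0.76*t - 4.78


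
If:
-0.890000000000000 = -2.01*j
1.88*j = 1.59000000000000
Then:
No Solution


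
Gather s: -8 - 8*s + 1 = -8*s - 7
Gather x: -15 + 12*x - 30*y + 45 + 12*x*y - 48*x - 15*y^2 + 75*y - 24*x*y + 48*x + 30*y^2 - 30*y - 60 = x*(12 - 12*y) + 15*y^2 + 15*y - 30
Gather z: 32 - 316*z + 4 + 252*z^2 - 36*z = 252*z^2 - 352*z + 36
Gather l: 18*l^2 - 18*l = 18*l^2 - 18*l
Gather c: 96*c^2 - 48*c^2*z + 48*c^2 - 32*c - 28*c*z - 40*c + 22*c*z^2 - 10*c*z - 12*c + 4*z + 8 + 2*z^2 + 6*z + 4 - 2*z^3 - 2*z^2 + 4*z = c^2*(144 - 48*z) + c*(22*z^2 - 38*z - 84) - 2*z^3 + 14*z + 12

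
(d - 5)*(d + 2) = d^2 - 3*d - 10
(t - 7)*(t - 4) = t^2 - 11*t + 28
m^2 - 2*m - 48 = (m - 8)*(m + 6)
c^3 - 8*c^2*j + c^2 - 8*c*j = c*(c + 1)*(c - 8*j)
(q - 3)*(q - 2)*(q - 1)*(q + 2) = q^4 - 4*q^3 - q^2 + 16*q - 12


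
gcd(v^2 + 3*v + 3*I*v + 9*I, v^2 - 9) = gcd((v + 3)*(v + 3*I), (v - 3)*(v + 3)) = v + 3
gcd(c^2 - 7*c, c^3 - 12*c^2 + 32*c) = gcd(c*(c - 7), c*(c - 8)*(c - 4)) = c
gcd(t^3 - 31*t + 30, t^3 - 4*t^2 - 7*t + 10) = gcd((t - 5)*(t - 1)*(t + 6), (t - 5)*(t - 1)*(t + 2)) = t^2 - 6*t + 5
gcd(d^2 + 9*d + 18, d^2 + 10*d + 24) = d + 6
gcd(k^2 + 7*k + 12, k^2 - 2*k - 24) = k + 4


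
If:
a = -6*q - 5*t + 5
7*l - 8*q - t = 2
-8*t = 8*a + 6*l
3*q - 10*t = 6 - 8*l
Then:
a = -3383/2599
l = 2860/2599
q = 1698/2599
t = 1238/2599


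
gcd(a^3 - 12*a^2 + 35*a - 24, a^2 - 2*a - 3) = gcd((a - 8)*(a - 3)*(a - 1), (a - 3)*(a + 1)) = a - 3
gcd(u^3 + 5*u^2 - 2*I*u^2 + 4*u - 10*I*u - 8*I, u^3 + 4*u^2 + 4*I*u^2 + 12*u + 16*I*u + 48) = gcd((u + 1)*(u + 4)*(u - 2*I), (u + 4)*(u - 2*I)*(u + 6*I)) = u^2 + u*(4 - 2*I) - 8*I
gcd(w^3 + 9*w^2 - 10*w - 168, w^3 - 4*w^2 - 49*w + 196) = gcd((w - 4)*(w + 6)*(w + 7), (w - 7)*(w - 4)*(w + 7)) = w^2 + 3*w - 28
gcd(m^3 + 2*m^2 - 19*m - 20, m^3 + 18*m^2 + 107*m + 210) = m + 5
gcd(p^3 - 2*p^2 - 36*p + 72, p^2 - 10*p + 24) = p - 6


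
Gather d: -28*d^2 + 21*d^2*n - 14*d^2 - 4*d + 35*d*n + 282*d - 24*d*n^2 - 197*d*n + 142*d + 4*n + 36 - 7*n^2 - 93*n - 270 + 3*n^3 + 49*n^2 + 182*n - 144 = d^2*(21*n - 42) + d*(-24*n^2 - 162*n + 420) + 3*n^3 + 42*n^2 + 93*n - 378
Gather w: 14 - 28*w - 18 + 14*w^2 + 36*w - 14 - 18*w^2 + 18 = -4*w^2 + 8*w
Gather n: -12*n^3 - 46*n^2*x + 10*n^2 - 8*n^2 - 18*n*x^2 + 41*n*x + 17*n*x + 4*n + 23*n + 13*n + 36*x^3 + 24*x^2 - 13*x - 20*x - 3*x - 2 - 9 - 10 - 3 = -12*n^3 + n^2*(2 - 46*x) + n*(-18*x^2 + 58*x + 40) + 36*x^3 + 24*x^2 - 36*x - 24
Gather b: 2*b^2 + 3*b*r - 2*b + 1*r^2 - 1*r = 2*b^2 + b*(3*r - 2) + r^2 - r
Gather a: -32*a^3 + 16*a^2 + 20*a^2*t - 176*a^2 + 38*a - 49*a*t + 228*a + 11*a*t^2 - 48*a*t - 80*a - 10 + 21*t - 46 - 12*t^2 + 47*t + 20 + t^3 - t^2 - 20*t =-32*a^3 + a^2*(20*t - 160) + a*(11*t^2 - 97*t + 186) + t^3 - 13*t^2 + 48*t - 36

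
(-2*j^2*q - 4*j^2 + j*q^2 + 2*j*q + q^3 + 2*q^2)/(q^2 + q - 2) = (-2*j^2 + j*q + q^2)/(q - 1)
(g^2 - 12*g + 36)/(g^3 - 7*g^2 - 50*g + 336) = (g - 6)/(g^2 - g - 56)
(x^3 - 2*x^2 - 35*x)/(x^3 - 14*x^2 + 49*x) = (x + 5)/(x - 7)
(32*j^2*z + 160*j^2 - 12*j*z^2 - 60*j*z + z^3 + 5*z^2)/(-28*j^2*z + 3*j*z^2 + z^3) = (-8*j*z - 40*j + z^2 + 5*z)/(z*(7*j + z))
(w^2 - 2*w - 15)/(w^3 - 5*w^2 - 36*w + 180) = (w + 3)/(w^2 - 36)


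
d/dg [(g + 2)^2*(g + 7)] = (g + 2)*(3*g + 16)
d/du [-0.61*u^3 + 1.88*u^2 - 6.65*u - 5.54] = -1.83*u^2 + 3.76*u - 6.65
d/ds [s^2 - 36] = 2*s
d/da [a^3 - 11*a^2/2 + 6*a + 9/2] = 3*a^2 - 11*a + 6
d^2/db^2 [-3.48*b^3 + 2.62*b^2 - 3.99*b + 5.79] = 5.24 - 20.88*b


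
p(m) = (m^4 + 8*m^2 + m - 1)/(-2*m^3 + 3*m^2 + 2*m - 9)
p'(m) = (6*m^2 - 6*m - 2)*(m^4 + 8*m^2 + m - 1)/(-2*m^3 + 3*m^2 + 2*m - 9)^2 + (4*m^3 + 16*m + 1)/(-2*m^3 + 3*m^2 + 2*m - 9)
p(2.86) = -5.26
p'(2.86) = 0.66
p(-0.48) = -0.05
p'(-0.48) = 0.80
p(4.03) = -4.77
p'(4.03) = 0.15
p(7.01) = -5.24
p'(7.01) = -0.33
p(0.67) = -0.50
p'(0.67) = -2.11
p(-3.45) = 2.28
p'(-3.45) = -0.13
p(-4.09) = 2.41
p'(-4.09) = -0.25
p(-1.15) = -2.37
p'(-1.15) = 12.57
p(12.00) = -7.28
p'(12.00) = -0.45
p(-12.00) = 5.67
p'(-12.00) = -0.47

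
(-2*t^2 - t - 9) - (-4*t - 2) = -2*t^2 + 3*t - 7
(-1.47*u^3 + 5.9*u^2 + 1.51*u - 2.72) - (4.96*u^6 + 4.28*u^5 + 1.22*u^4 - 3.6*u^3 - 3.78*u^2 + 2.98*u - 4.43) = -4.96*u^6 - 4.28*u^5 - 1.22*u^4 + 2.13*u^3 + 9.68*u^2 - 1.47*u + 1.71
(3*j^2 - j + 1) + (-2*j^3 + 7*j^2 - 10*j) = -2*j^3 + 10*j^2 - 11*j + 1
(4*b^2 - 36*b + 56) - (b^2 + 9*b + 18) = 3*b^2 - 45*b + 38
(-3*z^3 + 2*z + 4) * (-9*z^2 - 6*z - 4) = 27*z^5 + 18*z^4 - 6*z^3 - 48*z^2 - 32*z - 16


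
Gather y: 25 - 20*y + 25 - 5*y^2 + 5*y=-5*y^2 - 15*y + 50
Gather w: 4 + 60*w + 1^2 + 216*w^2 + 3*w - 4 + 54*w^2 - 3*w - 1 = 270*w^2 + 60*w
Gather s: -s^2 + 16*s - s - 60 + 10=-s^2 + 15*s - 50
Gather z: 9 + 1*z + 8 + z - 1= 2*z + 16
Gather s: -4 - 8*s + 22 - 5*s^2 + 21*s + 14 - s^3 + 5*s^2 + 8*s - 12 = -s^3 + 21*s + 20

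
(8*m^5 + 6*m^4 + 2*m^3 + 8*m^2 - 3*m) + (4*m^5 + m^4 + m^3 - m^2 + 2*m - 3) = 12*m^5 + 7*m^4 + 3*m^3 + 7*m^2 - m - 3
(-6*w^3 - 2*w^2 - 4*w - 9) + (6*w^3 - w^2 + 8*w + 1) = -3*w^2 + 4*w - 8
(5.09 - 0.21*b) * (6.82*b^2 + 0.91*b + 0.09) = -1.4322*b^3 + 34.5227*b^2 + 4.613*b + 0.4581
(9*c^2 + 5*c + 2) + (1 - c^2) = 8*c^2 + 5*c + 3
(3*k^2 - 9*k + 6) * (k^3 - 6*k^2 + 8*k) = 3*k^5 - 27*k^4 + 84*k^3 - 108*k^2 + 48*k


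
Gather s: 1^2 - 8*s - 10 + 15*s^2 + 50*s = 15*s^2 + 42*s - 9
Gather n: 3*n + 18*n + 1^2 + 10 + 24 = 21*n + 35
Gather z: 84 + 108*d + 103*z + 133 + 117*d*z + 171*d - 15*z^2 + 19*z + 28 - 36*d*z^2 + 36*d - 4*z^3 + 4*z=315*d - 4*z^3 + z^2*(-36*d - 15) + z*(117*d + 126) + 245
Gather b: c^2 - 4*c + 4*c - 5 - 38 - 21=c^2 - 64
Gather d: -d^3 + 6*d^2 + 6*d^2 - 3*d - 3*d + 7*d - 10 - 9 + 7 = -d^3 + 12*d^2 + d - 12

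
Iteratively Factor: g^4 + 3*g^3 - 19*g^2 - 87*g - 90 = (g + 3)*(g^3 - 19*g - 30) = (g + 2)*(g + 3)*(g^2 - 2*g - 15) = (g + 2)*(g + 3)^2*(g - 5)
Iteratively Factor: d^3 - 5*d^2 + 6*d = (d)*(d^2 - 5*d + 6) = d*(d - 2)*(d - 3)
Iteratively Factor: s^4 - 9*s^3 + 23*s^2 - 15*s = (s - 3)*(s^3 - 6*s^2 + 5*s) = (s - 5)*(s - 3)*(s^2 - s) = (s - 5)*(s - 3)*(s - 1)*(s)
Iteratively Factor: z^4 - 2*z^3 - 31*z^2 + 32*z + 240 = (z + 4)*(z^3 - 6*z^2 - 7*z + 60) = (z + 3)*(z + 4)*(z^2 - 9*z + 20) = (z - 4)*(z + 3)*(z + 4)*(z - 5)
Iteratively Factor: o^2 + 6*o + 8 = (o + 4)*(o + 2)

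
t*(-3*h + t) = -3*h*t + t^2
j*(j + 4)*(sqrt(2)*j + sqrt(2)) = sqrt(2)*j^3 + 5*sqrt(2)*j^2 + 4*sqrt(2)*j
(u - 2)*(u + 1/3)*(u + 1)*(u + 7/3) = u^4 + 5*u^3/3 - 35*u^2/9 - 55*u/9 - 14/9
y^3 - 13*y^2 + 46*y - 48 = (y - 8)*(y - 3)*(y - 2)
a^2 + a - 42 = (a - 6)*(a + 7)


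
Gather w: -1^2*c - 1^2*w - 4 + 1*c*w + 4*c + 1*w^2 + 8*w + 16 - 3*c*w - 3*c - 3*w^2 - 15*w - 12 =-2*w^2 + w*(-2*c - 8)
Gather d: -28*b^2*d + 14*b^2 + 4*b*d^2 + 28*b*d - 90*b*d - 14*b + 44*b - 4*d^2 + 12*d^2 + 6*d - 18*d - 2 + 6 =14*b^2 + 30*b + d^2*(4*b + 8) + d*(-28*b^2 - 62*b - 12) + 4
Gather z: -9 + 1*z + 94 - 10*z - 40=45 - 9*z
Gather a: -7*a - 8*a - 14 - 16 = -15*a - 30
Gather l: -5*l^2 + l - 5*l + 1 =-5*l^2 - 4*l + 1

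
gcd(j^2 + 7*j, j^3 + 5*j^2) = j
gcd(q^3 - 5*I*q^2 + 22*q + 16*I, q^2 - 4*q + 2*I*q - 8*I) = q + 2*I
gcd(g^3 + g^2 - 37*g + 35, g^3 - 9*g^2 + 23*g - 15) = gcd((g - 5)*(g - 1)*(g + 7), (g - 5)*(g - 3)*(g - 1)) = g^2 - 6*g + 5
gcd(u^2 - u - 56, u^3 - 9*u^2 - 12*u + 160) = u - 8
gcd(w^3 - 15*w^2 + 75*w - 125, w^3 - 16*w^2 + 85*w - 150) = w^2 - 10*w + 25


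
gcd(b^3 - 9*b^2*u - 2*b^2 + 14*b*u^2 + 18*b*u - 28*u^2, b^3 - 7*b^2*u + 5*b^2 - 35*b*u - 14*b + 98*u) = -b^2 + 7*b*u + 2*b - 14*u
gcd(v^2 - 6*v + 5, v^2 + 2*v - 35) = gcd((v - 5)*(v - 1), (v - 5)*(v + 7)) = v - 5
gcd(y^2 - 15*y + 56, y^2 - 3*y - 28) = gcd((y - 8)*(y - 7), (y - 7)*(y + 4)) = y - 7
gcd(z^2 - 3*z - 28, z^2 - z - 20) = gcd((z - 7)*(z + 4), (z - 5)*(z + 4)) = z + 4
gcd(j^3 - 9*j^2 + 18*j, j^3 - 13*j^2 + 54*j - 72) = j^2 - 9*j + 18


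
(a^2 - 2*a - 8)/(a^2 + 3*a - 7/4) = 4*(a^2 - 2*a - 8)/(4*a^2 + 12*a - 7)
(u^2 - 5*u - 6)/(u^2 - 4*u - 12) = (u + 1)/(u + 2)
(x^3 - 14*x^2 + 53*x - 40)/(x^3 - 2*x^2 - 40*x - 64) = (x^2 - 6*x + 5)/(x^2 + 6*x + 8)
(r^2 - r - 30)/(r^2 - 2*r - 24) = (r + 5)/(r + 4)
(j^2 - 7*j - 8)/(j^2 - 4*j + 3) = (j^2 - 7*j - 8)/(j^2 - 4*j + 3)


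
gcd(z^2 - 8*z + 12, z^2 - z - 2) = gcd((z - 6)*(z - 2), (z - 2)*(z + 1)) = z - 2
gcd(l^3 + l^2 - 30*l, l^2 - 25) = l - 5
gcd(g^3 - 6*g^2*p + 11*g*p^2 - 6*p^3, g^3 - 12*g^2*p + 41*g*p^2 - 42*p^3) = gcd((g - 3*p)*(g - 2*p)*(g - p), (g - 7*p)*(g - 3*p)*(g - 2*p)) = g^2 - 5*g*p + 6*p^2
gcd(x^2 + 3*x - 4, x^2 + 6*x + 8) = x + 4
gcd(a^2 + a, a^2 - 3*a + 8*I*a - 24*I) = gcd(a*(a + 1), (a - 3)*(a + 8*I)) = 1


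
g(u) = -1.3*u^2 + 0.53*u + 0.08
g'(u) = 0.53 - 2.6*u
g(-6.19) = -53.01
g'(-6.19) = 16.62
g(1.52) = -2.12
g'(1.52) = -3.42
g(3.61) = -14.95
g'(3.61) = -8.86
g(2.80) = -8.63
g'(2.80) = -6.75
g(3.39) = -13.06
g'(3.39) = -8.28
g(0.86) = -0.43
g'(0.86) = -1.71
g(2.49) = -6.66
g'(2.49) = -5.94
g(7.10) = -61.69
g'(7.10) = -17.93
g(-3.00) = -13.21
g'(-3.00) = 8.33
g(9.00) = -100.45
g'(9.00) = -22.87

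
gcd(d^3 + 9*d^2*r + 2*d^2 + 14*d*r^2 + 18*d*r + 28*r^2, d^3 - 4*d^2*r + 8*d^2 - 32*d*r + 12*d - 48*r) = d + 2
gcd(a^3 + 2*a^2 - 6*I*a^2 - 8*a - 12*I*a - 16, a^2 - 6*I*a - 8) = a^2 - 6*I*a - 8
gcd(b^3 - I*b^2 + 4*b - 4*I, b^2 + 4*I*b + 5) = b - I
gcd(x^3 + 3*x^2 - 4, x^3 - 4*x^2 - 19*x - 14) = x + 2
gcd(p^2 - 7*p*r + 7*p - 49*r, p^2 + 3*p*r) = 1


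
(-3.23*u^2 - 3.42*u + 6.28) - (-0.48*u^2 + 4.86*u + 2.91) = -2.75*u^2 - 8.28*u + 3.37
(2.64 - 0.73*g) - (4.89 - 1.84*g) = 1.11*g - 2.25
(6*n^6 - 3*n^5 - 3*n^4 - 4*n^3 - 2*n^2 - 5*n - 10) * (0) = 0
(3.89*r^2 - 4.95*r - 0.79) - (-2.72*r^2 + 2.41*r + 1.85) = 6.61*r^2 - 7.36*r - 2.64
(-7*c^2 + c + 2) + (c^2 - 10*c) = -6*c^2 - 9*c + 2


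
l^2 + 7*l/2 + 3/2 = (l + 1/2)*(l + 3)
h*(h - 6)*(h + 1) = h^3 - 5*h^2 - 6*h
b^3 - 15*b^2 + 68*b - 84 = (b - 7)*(b - 6)*(b - 2)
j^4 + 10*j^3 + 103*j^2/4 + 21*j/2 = j*(j + 1/2)*(j + 7/2)*(j + 6)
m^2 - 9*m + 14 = (m - 7)*(m - 2)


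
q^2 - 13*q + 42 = (q - 7)*(q - 6)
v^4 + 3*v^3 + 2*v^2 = v^2*(v + 1)*(v + 2)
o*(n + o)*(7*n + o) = 7*n^2*o + 8*n*o^2 + o^3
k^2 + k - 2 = (k - 1)*(k + 2)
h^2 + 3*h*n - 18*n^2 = (h - 3*n)*(h + 6*n)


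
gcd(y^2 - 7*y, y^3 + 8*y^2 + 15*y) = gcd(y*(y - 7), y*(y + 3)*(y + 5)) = y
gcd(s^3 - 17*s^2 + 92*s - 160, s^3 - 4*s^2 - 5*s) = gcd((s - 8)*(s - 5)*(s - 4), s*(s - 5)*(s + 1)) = s - 5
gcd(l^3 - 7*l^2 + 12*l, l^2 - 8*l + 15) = l - 3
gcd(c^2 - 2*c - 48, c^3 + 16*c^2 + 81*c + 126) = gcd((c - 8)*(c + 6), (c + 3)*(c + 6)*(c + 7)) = c + 6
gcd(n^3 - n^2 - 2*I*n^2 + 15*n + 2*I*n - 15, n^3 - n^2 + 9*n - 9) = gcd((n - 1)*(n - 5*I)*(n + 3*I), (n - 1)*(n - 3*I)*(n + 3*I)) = n^2 + n*(-1 + 3*I) - 3*I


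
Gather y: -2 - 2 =-4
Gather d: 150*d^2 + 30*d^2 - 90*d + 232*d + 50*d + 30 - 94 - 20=180*d^2 + 192*d - 84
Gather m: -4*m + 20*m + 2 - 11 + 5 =16*m - 4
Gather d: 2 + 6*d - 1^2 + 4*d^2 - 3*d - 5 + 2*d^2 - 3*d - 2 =6*d^2 - 6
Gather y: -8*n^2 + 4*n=-8*n^2 + 4*n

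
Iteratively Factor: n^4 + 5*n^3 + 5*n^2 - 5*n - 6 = (n - 1)*(n^3 + 6*n^2 + 11*n + 6) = (n - 1)*(n + 2)*(n^2 + 4*n + 3) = (n - 1)*(n + 1)*(n + 2)*(n + 3)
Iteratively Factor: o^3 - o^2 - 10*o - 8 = (o + 1)*(o^2 - 2*o - 8) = (o - 4)*(o + 1)*(o + 2)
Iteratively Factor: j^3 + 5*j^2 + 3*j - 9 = (j + 3)*(j^2 + 2*j - 3) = (j - 1)*(j + 3)*(j + 3)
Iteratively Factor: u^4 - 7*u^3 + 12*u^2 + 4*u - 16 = (u - 2)*(u^3 - 5*u^2 + 2*u + 8) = (u - 2)*(u + 1)*(u^2 - 6*u + 8) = (u - 2)^2*(u + 1)*(u - 4)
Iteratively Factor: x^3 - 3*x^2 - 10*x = (x + 2)*(x^2 - 5*x) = x*(x + 2)*(x - 5)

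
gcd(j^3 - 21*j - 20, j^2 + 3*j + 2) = j + 1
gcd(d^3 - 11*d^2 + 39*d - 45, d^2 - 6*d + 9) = d^2 - 6*d + 9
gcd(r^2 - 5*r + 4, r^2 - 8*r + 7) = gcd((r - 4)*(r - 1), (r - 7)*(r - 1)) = r - 1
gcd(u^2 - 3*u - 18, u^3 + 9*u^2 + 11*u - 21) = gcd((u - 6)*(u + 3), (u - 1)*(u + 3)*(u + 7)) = u + 3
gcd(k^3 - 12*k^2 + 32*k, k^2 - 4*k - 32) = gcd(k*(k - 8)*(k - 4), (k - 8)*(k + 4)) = k - 8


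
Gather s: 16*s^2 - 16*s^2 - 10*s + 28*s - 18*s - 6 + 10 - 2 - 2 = 0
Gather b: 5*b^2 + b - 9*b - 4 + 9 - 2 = 5*b^2 - 8*b + 3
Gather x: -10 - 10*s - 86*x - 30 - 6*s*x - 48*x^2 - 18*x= -10*s - 48*x^2 + x*(-6*s - 104) - 40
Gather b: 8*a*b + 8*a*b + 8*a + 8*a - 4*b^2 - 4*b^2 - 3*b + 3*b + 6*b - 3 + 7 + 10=16*a - 8*b^2 + b*(16*a + 6) + 14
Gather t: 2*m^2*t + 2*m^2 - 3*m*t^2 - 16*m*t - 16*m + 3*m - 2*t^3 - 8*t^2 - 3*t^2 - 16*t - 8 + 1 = 2*m^2 - 13*m - 2*t^3 + t^2*(-3*m - 11) + t*(2*m^2 - 16*m - 16) - 7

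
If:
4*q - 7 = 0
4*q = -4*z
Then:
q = 7/4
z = -7/4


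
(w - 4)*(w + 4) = w^2 - 16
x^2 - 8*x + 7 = (x - 7)*(x - 1)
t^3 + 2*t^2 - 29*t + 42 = (t - 3)*(t - 2)*(t + 7)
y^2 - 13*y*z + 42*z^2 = (y - 7*z)*(y - 6*z)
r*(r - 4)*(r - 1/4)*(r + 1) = r^4 - 13*r^3/4 - 13*r^2/4 + r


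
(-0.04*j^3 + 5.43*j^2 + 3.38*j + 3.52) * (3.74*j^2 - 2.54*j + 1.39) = -0.1496*j^5 + 20.4098*j^4 - 1.2066*j^3 + 12.1273*j^2 - 4.2426*j + 4.8928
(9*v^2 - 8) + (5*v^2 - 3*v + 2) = 14*v^2 - 3*v - 6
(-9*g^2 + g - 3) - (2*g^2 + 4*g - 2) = -11*g^2 - 3*g - 1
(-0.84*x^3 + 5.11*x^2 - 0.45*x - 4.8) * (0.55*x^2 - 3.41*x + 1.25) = -0.462*x^5 + 5.6749*x^4 - 18.7226*x^3 + 5.282*x^2 + 15.8055*x - 6.0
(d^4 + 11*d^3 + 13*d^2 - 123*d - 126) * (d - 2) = d^5 + 9*d^4 - 9*d^3 - 149*d^2 + 120*d + 252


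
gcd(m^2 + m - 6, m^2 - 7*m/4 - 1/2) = m - 2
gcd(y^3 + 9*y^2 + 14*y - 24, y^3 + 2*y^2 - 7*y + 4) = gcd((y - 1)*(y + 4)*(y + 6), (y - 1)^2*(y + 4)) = y^2 + 3*y - 4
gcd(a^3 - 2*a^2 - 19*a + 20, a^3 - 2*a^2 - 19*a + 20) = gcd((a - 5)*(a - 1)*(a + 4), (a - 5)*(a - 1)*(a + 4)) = a^3 - 2*a^2 - 19*a + 20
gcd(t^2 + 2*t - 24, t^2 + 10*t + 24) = t + 6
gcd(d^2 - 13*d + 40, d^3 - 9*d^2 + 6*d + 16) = d - 8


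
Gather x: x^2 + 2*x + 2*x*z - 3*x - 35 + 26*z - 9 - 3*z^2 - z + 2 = x^2 + x*(2*z - 1) - 3*z^2 + 25*z - 42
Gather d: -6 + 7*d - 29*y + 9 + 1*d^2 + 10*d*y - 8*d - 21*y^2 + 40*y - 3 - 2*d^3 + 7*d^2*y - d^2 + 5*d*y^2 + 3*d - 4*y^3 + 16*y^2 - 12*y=-2*d^3 + 7*d^2*y + d*(5*y^2 + 10*y + 2) - 4*y^3 - 5*y^2 - y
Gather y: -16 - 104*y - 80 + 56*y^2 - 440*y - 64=56*y^2 - 544*y - 160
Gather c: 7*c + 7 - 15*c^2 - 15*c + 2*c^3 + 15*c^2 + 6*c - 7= 2*c^3 - 2*c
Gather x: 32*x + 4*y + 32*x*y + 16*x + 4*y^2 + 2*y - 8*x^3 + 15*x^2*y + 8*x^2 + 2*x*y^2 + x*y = -8*x^3 + x^2*(15*y + 8) + x*(2*y^2 + 33*y + 48) + 4*y^2 + 6*y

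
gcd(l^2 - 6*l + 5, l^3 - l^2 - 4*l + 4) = l - 1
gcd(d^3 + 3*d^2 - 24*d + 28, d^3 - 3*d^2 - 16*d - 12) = 1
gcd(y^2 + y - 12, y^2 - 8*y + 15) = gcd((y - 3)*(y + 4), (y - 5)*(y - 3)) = y - 3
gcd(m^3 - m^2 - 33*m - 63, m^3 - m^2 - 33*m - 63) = m^3 - m^2 - 33*m - 63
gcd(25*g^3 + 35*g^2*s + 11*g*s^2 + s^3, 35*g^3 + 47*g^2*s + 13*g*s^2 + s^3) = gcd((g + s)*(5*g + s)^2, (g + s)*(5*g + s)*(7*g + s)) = 5*g^2 + 6*g*s + s^2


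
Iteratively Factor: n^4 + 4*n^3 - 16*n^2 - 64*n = (n)*(n^3 + 4*n^2 - 16*n - 64) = n*(n + 4)*(n^2 - 16) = n*(n + 4)^2*(n - 4)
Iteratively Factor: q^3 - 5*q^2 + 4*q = (q)*(q^2 - 5*q + 4) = q*(q - 4)*(q - 1)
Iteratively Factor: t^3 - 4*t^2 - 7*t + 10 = (t - 5)*(t^2 + t - 2) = (t - 5)*(t - 1)*(t + 2)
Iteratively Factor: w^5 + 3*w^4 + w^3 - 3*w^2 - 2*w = (w - 1)*(w^4 + 4*w^3 + 5*w^2 + 2*w) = (w - 1)*(w + 1)*(w^3 + 3*w^2 + 2*w) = (w - 1)*(w + 1)*(w + 2)*(w^2 + w) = w*(w - 1)*(w + 1)*(w + 2)*(w + 1)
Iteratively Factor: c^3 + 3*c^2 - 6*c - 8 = (c - 2)*(c^2 + 5*c + 4) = (c - 2)*(c + 4)*(c + 1)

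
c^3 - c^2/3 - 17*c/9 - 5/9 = (c - 5/3)*(c + 1/3)*(c + 1)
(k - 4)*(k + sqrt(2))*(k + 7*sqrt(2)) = k^3 - 4*k^2 + 8*sqrt(2)*k^2 - 32*sqrt(2)*k + 14*k - 56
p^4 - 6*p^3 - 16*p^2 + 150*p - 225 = (p - 5)*(p - 3)^2*(p + 5)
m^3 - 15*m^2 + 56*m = m*(m - 8)*(m - 7)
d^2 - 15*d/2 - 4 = (d - 8)*(d + 1/2)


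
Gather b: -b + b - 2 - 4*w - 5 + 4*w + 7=0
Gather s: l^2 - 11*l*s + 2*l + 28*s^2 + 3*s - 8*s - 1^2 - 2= l^2 + 2*l + 28*s^2 + s*(-11*l - 5) - 3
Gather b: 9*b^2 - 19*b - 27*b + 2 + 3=9*b^2 - 46*b + 5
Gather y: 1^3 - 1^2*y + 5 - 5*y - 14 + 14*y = 8*y - 8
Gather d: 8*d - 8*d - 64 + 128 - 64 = 0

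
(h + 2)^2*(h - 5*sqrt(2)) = h^3 - 5*sqrt(2)*h^2 + 4*h^2 - 20*sqrt(2)*h + 4*h - 20*sqrt(2)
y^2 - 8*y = y*(y - 8)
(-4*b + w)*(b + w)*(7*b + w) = -28*b^3 - 25*b^2*w + 4*b*w^2 + w^3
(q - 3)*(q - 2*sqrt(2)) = q^2 - 3*q - 2*sqrt(2)*q + 6*sqrt(2)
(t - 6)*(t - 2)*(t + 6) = t^3 - 2*t^2 - 36*t + 72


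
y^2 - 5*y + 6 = (y - 3)*(y - 2)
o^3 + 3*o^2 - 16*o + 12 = (o - 2)*(o - 1)*(o + 6)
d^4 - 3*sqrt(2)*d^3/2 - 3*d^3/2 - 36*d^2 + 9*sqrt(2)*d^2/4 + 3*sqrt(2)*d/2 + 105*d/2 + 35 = (d - 2)*(d + 1/2)*(d - 5*sqrt(2))*(d + 7*sqrt(2)/2)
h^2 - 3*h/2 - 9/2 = (h - 3)*(h + 3/2)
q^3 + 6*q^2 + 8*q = q*(q + 2)*(q + 4)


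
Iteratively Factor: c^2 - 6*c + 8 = (c - 2)*(c - 4)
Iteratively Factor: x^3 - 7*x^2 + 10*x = (x - 5)*(x^2 - 2*x) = x*(x - 5)*(x - 2)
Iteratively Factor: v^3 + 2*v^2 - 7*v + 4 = (v + 4)*(v^2 - 2*v + 1) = (v - 1)*(v + 4)*(v - 1)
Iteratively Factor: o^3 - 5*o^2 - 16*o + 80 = (o - 4)*(o^2 - o - 20) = (o - 4)*(o + 4)*(o - 5)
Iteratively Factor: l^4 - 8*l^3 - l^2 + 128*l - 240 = (l - 3)*(l^3 - 5*l^2 - 16*l + 80) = (l - 4)*(l - 3)*(l^2 - l - 20) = (l - 5)*(l - 4)*(l - 3)*(l + 4)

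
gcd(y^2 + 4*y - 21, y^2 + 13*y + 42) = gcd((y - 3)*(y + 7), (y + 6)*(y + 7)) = y + 7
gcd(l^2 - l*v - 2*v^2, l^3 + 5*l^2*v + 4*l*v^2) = l + v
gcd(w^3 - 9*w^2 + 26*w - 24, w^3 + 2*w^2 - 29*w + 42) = w^2 - 5*w + 6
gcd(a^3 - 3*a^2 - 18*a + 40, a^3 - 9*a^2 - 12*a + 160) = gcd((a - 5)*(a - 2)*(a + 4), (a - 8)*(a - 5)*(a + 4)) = a^2 - a - 20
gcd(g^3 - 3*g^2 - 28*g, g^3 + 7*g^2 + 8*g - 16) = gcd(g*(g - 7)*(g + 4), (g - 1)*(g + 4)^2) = g + 4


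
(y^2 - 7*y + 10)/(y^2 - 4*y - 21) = (-y^2 + 7*y - 10)/(-y^2 + 4*y + 21)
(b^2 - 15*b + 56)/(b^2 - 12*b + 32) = (b - 7)/(b - 4)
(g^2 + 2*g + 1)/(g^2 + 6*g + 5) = (g + 1)/(g + 5)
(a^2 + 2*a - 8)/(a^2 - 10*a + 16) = (a + 4)/(a - 8)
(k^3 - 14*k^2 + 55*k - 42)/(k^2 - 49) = (k^2 - 7*k + 6)/(k + 7)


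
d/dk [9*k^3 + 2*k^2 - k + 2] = 27*k^2 + 4*k - 1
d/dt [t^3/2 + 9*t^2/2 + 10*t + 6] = 3*t^2/2 + 9*t + 10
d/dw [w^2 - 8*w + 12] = 2*w - 8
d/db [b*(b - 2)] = 2*b - 2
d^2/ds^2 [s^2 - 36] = 2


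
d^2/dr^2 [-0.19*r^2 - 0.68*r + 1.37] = -0.380000000000000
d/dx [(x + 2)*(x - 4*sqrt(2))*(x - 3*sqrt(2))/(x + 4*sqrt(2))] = (2*x^3 + 2*x^2 + 5*sqrt(2)*x^2 - 112*x + 16*sqrt(2)*x - 160 + 96*sqrt(2))/(x^2 + 8*sqrt(2)*x + 32)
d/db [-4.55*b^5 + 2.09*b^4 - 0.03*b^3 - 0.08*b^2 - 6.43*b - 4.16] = -22.75*b^4 + 8.36*b^3 - 0.09*b^2 - 0.16*b - 6.43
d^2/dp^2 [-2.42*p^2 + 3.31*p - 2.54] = -4.84000000000000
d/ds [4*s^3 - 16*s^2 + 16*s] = 12*s^2 - 32*s + 16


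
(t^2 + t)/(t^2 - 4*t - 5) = t/(t - 5)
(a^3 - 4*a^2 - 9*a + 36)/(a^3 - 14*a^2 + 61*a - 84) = (a + 3)/(a - 7)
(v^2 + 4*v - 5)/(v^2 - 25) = (v - 1)/(v - 5)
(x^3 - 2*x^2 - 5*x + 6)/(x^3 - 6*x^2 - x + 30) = (x - 1)/(x - 5)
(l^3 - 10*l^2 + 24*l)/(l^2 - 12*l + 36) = l*(l - 4)/(l - 6)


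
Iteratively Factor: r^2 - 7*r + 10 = (r - 2)*(r - 5)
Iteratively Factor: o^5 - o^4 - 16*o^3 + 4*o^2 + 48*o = (o - 4)*(o^4 + 3*o^3 - 4*o^2 - 12*o) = o*(o - 4)*(o^3 + 3*o^2 - 4*o - 12) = o*(o - 4)*(o + 3)*(o^2 - 4) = o*(o - 4)*(o - 2)*(o + 3)*(o + 2)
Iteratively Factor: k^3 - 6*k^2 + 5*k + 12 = (k - 3)*(k^2 - 3*k - 4) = (k - 3)*(k + 1)*(k - 4)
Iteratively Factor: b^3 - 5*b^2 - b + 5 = (b - 5)*(b^2 - 1) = (b - 5)*(b + 1)*(b - 1)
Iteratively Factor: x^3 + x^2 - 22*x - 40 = (x + 4)*(x^2 - 3*x - 10) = (x + 2)*(x + 4)*(x - 5)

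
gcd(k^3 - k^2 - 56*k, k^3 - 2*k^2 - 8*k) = k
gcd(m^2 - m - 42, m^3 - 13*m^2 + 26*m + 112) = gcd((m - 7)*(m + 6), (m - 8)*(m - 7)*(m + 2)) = m - 7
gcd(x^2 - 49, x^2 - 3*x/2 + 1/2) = 1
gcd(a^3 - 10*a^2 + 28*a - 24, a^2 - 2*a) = a - 2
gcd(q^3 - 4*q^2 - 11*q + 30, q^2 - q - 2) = q - 2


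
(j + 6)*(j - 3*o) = j^2 - 3*j*o + 6*j - 18*o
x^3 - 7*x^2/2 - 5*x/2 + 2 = (x - 4)*(x - 1/2)*(x + 1)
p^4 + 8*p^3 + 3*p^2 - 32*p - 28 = (p - 2)*(p + 1)*(p + 2)*(p + 7)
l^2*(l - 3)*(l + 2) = l^4 - l^3 - 6*l^2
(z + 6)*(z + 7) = z^2 + 13*z + 42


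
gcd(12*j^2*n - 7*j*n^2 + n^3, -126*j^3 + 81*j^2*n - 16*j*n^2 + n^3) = 3*j - n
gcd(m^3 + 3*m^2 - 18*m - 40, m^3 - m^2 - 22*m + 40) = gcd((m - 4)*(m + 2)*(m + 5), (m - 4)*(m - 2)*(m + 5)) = m^2 + m - 20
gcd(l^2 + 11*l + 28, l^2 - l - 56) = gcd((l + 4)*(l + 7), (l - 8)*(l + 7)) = l + 7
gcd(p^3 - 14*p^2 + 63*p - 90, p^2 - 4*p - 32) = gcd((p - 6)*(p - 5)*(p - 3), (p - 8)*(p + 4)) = 1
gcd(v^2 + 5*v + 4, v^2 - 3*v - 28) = v + 4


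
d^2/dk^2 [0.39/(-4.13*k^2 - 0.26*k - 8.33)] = (13.304382*k^2 + 0.837564*k - 0.39*(8.26*k + 0.26)*(16.52*k + 0.52) + 26.834262)/(4.13*k^2 + 0.26*k + 8.33)^3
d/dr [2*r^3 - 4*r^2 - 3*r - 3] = 6*r^2 - 8*r - 3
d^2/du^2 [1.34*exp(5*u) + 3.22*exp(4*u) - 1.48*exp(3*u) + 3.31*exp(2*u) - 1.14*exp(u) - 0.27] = (33.5*exp(4*u) + 51.52*exp(3*u) - 13.32*exp(2*u) + 13.24*exp(u) - 1.14)*exp(u)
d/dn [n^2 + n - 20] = 2*n + 1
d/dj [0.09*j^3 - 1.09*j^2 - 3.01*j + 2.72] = 0.27*j^2 - 2.18*j - 3.01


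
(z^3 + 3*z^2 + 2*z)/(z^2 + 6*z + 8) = z*(z + 1)/(z + 4)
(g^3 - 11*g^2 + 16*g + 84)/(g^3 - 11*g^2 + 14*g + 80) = (g^2 - 13*g + 42)/(g^2 - 13*g + 40)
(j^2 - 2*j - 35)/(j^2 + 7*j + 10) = (j - 7)/(j + 2)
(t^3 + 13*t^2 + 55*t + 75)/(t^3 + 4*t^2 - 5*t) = (t^2 + 8*t + 15)/(t*(t - 1))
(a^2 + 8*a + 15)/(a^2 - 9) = (a + 5)/(a - 3)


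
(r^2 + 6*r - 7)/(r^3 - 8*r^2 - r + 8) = (r + 7)/(r^2 - 7*r - 8)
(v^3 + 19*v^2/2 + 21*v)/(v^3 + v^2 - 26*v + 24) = v*(2*v + 7)/(2*(v^2 - 5*v + 4))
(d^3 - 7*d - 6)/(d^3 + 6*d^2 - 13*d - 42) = (d + 1)/(d + 7)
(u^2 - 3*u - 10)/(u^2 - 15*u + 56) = (u^2 - 3*u - 10)/(u^2 - 15*u + 56)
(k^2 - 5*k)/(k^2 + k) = (k - 5)/(k + 1)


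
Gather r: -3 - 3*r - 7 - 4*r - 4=-7*r - 14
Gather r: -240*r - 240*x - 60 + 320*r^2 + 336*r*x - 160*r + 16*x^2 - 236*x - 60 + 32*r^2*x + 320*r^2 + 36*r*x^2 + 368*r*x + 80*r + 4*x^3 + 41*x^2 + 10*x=r^2*(32*x + 640) + r*(36*x^2 + 704*x - 320) + 4*x^3 + 57*x^2 - 466*x - 120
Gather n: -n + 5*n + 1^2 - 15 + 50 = 4*n + 36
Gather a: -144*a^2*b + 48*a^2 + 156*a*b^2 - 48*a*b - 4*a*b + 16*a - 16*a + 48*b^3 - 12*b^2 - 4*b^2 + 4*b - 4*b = a^2*(48 - 144*b) + a*(156*b^2 - 52*b) + 48*b^3 - 16*b^2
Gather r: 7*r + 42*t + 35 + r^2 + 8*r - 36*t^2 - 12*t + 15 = r^2 + 15*r - 36*t^2 + 30*t + 50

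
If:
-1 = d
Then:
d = -1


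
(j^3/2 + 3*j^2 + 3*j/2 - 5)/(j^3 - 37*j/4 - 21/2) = 2*(j^2 + 4*j - 5)/(4*j^2 - 8*j - 21)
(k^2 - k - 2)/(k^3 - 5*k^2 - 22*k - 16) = (k - 2)/(k^2 - 6*k - 16)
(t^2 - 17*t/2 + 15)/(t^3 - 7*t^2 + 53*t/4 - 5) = 2*(t - 6)/(2*t^2 - 9*t + 4)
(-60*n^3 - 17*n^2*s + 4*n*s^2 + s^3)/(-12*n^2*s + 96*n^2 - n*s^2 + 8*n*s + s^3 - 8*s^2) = (5*n + s)/(s - 8)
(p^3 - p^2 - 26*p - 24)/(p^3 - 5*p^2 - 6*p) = (p + 4)/p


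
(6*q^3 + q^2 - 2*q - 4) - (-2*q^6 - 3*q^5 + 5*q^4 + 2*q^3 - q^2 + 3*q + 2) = 2*q^6 + 3*q^5 - 5*q^4 + 4*q^3 + 2*q^2 - 5*q - 6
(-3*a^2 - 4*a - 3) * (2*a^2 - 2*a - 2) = -6*a^4 - 2*a^3 + 8*a^2 + 14*a + 6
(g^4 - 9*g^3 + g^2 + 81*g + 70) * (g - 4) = g^5 - 13*g^4 + 37*g^3 + 77*g^2 - 254*g - 280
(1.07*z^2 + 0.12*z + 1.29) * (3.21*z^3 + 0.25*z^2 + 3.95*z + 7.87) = 3.4347*z^5 + 0.6527*z^4 + 8.3974*z^3 + 9.2174*z^2 + 6.0399*z + 10.1523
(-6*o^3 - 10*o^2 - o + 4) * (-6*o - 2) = 36*o^4 + 72*o^3 + 26*o^2 - 22*o - 8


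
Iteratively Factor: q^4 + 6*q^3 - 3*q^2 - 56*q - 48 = (q + 4)*(q^3 + 2*q^2 - 11*q - 12) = (q + 4)^2*(q^2 - 2*q - 3) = (q + 1)*(q + 4)^2*(q - 3)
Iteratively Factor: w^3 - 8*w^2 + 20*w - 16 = (w - 2)*(w^2 - 6*w + 8) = (w - 2)^2*(w - 4)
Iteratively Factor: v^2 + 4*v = (v)*(v + 4)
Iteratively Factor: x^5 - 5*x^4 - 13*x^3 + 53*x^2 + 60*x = (x)*(x^4 - 5*x^3 - 13*x^2 + 53*x + 60) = x*(x + 3)*(x^3 - 8*x^2 + 11*x + 20) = x*(x - 4)*(x + 3)*(x^2 - 4*x - 5) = x*(x - 4)*(x + 1)*(x + 3)*(x - 5)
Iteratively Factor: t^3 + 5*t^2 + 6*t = (t)*(t^2 + 5*t + 6) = t*(t + 3)*(t + 2)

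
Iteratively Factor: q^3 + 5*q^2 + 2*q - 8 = (q - 1)*(q^2 + 6*q + 8) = (q - 1)*(q + 2)*(q + 4)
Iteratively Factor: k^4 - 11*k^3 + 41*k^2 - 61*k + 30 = (k - 2)*(k^3 - 9*k^2 + 23*k - 15) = (k - 3)*(k - 2)*(k^2 - 6*k + 5) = (k - 3)*(k - 2)*(k - 1)*(k - 5)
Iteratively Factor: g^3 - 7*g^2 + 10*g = (g)*(g^2 - 7*g + 10) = g*(g - 5)*(g - 2)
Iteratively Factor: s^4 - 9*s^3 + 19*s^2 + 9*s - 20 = (s - 5)*(s^3 - 4*s^2 - s + 4) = (s - 5)*(s - 1)*(s^2 - 3*s - 4) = (s - 5)*(s - 1)*(s + 1)*(s - 4)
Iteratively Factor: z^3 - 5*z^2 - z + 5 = (z - 1)*(z^2 - 4*z - 5) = (z - 1)*(z + 1)*(z - 5)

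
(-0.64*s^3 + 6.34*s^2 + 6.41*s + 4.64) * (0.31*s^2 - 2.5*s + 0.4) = -0.1984*s^5 + 3.5654*s^4 - 14.1189*s^3 - 12.0506*s^2 - 9.036*s + 1.856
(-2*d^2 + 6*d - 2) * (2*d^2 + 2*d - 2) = -4*d^4 + 8*d^3 + 12*d^2 - 16*d + 4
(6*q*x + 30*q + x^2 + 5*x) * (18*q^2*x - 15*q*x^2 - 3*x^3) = 108*q^3*x^2 + 540*q^3*x - 72*q^2*x^3 - 360*q^2*x^2 - 33*q*x^4 - 165*q*x^3 - 3*x^5 - 15*x^4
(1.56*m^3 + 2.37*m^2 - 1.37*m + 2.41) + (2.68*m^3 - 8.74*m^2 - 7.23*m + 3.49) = 4.24*m^3 - 6.37*m^2 - 8.6*m + 5.9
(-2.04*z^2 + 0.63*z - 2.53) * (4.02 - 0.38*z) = 0.7752*z^3 - 8.4402*z^2 + 3.494*z - 10.1706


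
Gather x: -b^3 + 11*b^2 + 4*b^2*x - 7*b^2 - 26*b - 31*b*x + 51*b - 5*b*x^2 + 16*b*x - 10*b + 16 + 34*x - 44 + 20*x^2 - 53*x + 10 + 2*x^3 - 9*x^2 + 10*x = -b^3 + 4*b^2 + 15*b + 2*x^3 + x^2*(11 - 5*b) + x*(4*b^2 - 15*b - 9) - 18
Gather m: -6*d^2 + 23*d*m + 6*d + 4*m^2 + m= -6*d^2 + 6*d + 4*m^2 + m*(23*d + 1)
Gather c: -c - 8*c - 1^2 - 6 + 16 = 9 - 9*c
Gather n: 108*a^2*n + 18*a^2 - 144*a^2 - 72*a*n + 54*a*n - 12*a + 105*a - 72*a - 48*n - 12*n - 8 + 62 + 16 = -126*a^2 + 21*a + n*(108*a^2 - 18*a - 60) + 70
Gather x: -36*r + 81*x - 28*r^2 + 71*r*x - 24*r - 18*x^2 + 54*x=-28*r^2 - 60*r - 18*x^2 + x*(71*r + 135)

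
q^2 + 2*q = q*(q + 2)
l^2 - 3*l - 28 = (l - 7)*(l + 4)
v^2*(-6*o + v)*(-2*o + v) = 12*o^2*v^2 - 8*o*v^3 + v^4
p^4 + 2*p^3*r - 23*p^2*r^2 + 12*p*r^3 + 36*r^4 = (p - 3*r)*(p - 2*r)*(p + r)*(p + 6*r)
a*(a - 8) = a^2 - 8*a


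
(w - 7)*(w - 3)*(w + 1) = w^3 - 9*w^2 + 11*w + 21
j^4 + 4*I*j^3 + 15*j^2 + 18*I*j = j*(j - 3*I)*(j + I)*(j + 6*I)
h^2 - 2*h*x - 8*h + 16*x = (h - 8)*(h - 2*x)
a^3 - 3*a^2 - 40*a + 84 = (a - 7)*(a - 2)*(a + 6)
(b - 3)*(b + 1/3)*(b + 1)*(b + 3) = b^4 + 4*b^3/3 - 26*b^2/3 - 12*b - 3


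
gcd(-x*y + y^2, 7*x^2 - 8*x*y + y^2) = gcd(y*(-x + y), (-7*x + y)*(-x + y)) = x - y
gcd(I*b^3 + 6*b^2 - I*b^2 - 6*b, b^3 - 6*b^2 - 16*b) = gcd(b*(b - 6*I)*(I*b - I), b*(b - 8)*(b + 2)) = b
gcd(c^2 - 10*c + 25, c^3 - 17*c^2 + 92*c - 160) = c - 5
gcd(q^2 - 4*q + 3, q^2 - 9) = q - 3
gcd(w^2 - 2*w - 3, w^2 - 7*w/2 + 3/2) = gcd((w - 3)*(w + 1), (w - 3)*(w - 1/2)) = w - 3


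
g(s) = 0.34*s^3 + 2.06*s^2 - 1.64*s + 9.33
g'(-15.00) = 166.06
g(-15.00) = -650.07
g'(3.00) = 19.90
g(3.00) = 32.13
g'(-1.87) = -5.78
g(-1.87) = 17.38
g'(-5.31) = 5.24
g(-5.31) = 25.22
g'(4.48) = 37.29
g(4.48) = 73.90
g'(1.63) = 7.79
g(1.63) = 13.60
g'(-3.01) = -4.80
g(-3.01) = 23.66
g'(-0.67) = -3.94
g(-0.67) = 11.25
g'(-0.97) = -4.68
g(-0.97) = 12.55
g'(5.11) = 46.05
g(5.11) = 100.11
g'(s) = 1.02*s^2 + 4.12*s - 1.64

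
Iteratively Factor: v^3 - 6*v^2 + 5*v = (v)*(v^2 - 6*v + 5) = v*(v - 1)*(v - 5)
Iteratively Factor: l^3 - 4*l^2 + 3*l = (l - 3)*(l^2 - l) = l*(l - 3)*(l - 1)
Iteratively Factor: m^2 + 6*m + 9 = (m + 3)*(m + 3)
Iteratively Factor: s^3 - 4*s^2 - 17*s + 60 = (s - 3)*(s^2 - s - 20) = (s - 3)*(s + 4)*(s - 5)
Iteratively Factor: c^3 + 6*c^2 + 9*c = (c)*(c^2 + 6*c + 9) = c*(c + 3)*(c + 3)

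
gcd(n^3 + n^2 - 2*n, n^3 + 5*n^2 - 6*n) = n^2 - n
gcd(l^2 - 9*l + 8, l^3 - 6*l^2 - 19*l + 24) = l^2 - 9*l + 8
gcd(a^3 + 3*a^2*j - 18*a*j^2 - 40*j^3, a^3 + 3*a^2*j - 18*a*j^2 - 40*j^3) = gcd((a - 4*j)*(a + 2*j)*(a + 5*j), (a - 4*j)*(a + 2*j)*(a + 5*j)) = a^3 + 3*a^2*j - 18*a*j^2 - 40*j^3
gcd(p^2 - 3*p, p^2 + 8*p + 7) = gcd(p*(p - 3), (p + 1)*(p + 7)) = 1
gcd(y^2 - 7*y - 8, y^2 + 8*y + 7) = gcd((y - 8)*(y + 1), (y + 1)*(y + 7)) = y + 1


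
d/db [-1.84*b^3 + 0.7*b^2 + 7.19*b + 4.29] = -5.52*b^2 + 1.4*b + 7.19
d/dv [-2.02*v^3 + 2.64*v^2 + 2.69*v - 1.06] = -6.06*v^2 + 5.28*v + 2.69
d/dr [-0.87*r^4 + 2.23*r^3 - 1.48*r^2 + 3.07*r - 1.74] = -3.48*r^3 + 6.69*r^2 - 2.96*r + 3.07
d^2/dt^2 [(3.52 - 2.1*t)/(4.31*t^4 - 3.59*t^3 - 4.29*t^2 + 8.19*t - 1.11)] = (-468.11772*t^7 + 1827.64688*t^6 - 1563.35556*t^5 - 376.41444*t^4 + 962.680224*t^3 + 70.2221040000002*t^2 - 766.21446*t + 400.510188)/(80.062991*t^12 - 200.064597*t^11 - 72.431274*t^10 + 808.418944*t^9 - 750.101553*t^8 - 687.095712*t^7 + 1625.375799*t^6 - 607.88286*t^5 - 712.806021*t^4 + 770.083308*t^3 - 239.22054*t^2 + 30.272697*t - 1.367631)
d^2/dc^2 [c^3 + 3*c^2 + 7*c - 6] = 6*c + 6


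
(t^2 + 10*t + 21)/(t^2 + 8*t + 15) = (t + 7)/(t + 5)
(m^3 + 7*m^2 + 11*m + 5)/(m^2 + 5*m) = m + 2 + 1/m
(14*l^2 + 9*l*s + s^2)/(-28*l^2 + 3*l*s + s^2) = (2*l + s)/(-4*l + s)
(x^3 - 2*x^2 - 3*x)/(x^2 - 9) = x*(x + 1)/(x + 3)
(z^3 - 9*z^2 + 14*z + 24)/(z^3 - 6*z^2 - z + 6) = (z - 4)/(z - 1)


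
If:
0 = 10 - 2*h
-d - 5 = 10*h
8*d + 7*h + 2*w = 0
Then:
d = -55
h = 5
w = 405/2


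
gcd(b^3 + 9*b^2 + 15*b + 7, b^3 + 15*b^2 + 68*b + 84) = b + 7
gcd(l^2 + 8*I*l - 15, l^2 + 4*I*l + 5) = l + 5*I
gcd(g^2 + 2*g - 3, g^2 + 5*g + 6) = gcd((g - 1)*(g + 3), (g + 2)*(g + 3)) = g + 3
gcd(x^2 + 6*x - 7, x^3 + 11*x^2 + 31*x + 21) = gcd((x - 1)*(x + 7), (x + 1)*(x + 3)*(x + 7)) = x + 7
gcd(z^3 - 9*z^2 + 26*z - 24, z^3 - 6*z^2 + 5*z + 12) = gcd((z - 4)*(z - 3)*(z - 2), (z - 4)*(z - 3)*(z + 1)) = z^2 - 7*z + 12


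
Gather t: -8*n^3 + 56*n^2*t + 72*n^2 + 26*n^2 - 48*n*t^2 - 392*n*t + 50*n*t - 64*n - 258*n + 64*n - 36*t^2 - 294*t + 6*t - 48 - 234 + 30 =-8*n^3 + 98*n^2 - 258*n + t^2*(-48*n - 36) + t*(56*n^2 - 342*n - 288) - 252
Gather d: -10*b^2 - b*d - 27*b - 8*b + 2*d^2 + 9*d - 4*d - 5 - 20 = -10*b^2 - 35*b + 2*d^2 + d*(5 - b) - 25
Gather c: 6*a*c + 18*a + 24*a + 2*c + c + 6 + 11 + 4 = 42*a + c*(6*a + 3) + 21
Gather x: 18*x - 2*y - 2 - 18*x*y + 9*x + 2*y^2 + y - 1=x*(27 - 18*y) + 2*y^2 - y - 3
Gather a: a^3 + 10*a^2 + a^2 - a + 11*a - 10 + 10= a^3 + 11*a^2 + 10*a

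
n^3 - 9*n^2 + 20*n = n*(n - 5)*(n - 4)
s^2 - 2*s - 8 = (s - 4)*(s + 2)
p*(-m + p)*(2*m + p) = -2*m^2*p + m*p^2 + p^3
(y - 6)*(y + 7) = y^2 + y - 42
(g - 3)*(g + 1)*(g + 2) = g^3 - 7*g - 6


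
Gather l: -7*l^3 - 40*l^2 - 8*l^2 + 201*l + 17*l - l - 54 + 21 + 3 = -7*l^3 - 48*l^2 + 217*l - 30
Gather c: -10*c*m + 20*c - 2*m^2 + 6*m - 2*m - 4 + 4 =c*(20 - 10*m) - 2*m^2 + 4*m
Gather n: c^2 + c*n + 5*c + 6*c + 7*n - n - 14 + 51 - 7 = c^2 + 11*c + n*(c + 6) + 30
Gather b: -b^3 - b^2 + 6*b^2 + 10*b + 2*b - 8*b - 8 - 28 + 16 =-b^3 + 5*b^2 + 4*b - 20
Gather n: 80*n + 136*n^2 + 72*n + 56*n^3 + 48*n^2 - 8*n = 56*n^3 + 184*n^2 + 144*n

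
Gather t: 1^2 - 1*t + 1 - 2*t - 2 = -3*t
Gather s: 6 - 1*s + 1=7 - s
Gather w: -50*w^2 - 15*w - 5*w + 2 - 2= -50*w^2 - 20*w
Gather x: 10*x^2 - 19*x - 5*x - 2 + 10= 10*x^2 - 24*x + 8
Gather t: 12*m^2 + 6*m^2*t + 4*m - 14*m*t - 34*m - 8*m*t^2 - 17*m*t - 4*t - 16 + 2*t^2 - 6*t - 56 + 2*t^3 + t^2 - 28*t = 12*m^2 - 30*m + 2*t^3 + t^2*(3 - 8*m) + t*(6*m^2 - 31*m - 38) - 72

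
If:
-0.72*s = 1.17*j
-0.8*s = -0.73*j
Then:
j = 0.00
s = 0.00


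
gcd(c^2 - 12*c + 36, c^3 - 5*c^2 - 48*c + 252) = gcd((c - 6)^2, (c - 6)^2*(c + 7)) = c^2 - 12*c + 36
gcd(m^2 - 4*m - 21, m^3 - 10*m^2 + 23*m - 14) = m - 7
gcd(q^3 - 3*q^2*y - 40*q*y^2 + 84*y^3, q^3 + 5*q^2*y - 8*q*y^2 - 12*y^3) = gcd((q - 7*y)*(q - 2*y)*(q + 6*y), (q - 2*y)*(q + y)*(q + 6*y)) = -q^2 - 4*q*y + 12*y^2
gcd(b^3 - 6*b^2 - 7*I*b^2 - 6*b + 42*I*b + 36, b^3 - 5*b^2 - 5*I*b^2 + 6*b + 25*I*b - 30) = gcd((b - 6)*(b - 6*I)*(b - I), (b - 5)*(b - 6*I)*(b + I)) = b - 6*I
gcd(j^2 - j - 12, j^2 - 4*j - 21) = j + 3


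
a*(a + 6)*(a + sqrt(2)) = a^3 + sqrt(2)*a^2 + 6*a^2 + 6*sqrt(2)*a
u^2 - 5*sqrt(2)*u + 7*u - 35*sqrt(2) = (u + 7)*(u - 5*sqrt(2))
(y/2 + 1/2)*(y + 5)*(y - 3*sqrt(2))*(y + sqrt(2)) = y^4/2 - sqrt(2)*y^3 + 3*y^3 - 6*sqrt(2)*y^2 - y^2/2 - 18*y - 5*sqrt(2)*y - 15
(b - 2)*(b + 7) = b^2 + 5*b - 14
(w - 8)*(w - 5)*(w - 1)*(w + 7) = w^4 - 7*w^3 - 45*w^2 + 331*w - 280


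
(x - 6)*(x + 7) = x^2 + x - 42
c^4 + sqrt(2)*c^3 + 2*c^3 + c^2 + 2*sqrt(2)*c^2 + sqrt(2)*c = c*(c + 1)^2*(c + sqrt(2))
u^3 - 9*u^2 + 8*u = u*(u - 8)*(u - 1)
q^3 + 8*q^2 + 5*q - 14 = (q - 1)*(q + 2)*(q + 7)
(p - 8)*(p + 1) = p^2 - 7*p - 8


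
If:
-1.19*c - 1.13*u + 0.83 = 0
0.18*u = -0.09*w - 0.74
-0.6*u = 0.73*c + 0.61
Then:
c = -10.71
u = 12.01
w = -32.24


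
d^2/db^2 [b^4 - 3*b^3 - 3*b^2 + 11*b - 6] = 12*b^2 - 18*b - 6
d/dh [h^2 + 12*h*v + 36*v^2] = 2*h + 12*v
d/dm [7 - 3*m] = -3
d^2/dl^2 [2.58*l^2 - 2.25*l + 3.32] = 5.16000000000000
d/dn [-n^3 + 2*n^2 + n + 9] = -3*n^2 + 4*n + 1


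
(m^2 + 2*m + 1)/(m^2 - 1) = (m + 1)/(m - 1)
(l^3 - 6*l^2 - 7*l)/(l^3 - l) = (l - 7)/(l - 1)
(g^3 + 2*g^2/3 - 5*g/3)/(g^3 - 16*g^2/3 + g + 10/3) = g*(3*g + 5)/(3*g^2 - 13*g - 10)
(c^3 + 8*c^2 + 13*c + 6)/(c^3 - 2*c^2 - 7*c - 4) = (c + 6)/(c - 4)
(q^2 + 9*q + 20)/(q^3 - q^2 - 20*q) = (q + 5)/(q*(q - 5))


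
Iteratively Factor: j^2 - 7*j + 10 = (j - 2)*(j - 5)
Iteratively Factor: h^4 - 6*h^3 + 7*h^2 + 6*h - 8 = (h + 1)*(h^3 - 7*h^2 + 14*h - 8) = (h - 1)*(h + 1)*(h^2 - 6*h + 8) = (h - 4)*(h - 1)*(h + 1)*(h - 2)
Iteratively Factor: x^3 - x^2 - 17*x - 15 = (x - 5)*(x^2 + 4*x + 3) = (x - 5)*(x + 1)*(x + 3)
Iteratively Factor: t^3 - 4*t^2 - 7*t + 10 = (t - 1)*(t^2 - 3*t - 10) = (t - 1)*(t + 2)*(t - 5)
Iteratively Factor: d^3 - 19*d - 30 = (d - 5)*(d^2 + 5*d + 6) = (d - 5)*(d + 2)*(d + 3)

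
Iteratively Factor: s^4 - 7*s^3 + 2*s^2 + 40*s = (s + 2)*(s^3 - 9*s^2 + 20*s) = (s - 5)*(s + 2)*(s^2 - 4*s) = s*(s - 5)*(s + 2)*(s - 4)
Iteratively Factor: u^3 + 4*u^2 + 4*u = (u + 2)*(u^2 + 2*u) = (u + 2)^2*(u)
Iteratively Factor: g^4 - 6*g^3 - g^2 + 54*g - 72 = (g + 3)*(g^3 - 9*g^2 + 26*g - 24) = (g - 2)*(g + 3)*(g^2 - 7*g + 12) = (g - 3)*(g - 2)*(g + 3)*(g - 4)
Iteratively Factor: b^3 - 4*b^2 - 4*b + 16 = (b - 2)*(b^2 - 2*b - 8) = (b - 2)*(b + 2)*(b - 4)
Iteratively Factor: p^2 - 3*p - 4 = (p - 4)*(p + 1)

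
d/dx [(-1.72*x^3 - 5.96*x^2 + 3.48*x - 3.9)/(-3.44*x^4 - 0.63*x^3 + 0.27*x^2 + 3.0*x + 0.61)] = (-5.9168*x^6 - 41.0048*x^5 + 31.6944*x^4 - 59.5992*x^3 - 29.3382*x^2 - 5.1652*x + 13.8228)/(11.8336*x^8 + 4.3344*x^7 - 1.4607*x^6 - 20.9802*x^5 - 7.9039*x^4 + 0.8514*x^3 + 9.3294*x^2 + 3.66*x + 0.3721)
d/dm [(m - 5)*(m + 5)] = 2*m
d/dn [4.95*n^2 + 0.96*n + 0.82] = 9.9*n + 0.96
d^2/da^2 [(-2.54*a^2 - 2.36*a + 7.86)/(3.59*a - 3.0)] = (106.046532 - 2.8421709430404e-14*a^2)/(46.268279*a^3 - 115.9929*a^2 + 96.93*a - 27.0)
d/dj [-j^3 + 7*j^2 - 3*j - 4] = -3*j^2 + 14*j - 3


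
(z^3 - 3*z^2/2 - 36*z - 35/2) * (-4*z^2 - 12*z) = -4*z^5 - 6*z^4 + 162*z^3 + 502*z^2 + 210*z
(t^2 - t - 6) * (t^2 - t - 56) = t^4 - 2*t^3 - 61*t^2 + 62*t + 336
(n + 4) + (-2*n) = 4 - n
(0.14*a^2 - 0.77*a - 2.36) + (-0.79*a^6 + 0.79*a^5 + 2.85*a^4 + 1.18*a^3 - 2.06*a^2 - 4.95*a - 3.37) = -0.79*a^6 + 0.79*a^5 + 2.85*a^4 + 1.18*a^3 - 1.92*a^2 - 5.72*a - 5.73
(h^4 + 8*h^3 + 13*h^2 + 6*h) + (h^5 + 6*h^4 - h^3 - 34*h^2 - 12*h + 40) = h^5 + 7*h^4 + 7*h^3 - 21*h^2 - 6*h + 40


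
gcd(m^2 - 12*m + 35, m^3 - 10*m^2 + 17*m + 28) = m - 7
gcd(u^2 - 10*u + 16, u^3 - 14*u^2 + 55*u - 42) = 1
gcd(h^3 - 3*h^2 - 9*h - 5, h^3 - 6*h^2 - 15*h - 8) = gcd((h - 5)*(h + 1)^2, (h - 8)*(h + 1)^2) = h^2 + 2*h + 1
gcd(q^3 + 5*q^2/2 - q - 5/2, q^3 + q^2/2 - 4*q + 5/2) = q^2 + 3*q/2 - 5/2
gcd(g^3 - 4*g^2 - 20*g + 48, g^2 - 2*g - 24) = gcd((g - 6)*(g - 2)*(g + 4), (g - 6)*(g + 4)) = g^2 - 2*g - 24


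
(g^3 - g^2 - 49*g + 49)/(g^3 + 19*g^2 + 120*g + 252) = (g^2 - 8*g + 7)/(g^2 + 12*g + 36)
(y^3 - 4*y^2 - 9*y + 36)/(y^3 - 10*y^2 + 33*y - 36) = (y + 3)/(y - 3)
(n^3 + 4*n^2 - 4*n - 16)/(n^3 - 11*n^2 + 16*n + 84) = (n^2 + 2*n - 8)/(n^2 - 13*n + 42)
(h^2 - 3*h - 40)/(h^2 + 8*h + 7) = (h^2 - 3*h - 40)/(h^2 + 8*h + 7)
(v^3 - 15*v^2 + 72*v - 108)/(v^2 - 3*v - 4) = (-v^3 + 15*v^2 - 72*v + 108)/(-v^2 + 3*v + 4)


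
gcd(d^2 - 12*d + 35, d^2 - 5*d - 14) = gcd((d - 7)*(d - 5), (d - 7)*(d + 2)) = d - 7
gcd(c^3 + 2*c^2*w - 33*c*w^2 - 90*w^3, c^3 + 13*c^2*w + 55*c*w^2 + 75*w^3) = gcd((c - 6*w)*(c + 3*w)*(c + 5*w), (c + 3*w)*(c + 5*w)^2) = c^2 + 8*c*w + 15*w^2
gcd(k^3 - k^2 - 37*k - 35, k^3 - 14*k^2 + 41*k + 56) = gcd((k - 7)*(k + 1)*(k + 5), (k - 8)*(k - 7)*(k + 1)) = k^2 - 6*k - 7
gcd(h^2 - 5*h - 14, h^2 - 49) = h - 7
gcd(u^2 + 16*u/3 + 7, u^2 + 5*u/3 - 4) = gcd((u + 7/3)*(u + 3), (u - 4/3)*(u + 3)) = u + 3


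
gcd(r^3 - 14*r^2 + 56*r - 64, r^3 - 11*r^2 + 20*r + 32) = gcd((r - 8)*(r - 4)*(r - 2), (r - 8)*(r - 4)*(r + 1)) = r^2 - 12*r + 32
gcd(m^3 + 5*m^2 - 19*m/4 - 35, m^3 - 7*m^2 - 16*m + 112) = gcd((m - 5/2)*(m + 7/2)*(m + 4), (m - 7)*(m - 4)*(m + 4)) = m + 4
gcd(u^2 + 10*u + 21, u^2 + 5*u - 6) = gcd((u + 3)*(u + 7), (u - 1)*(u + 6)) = 1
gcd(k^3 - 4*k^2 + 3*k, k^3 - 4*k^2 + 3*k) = k^3 - 4*k^2 + 3*k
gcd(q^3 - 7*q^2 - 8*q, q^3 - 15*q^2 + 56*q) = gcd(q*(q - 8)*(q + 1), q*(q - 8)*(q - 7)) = q^2 - 8*q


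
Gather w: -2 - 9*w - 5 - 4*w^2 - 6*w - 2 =-4*w^2 - 15*w - 9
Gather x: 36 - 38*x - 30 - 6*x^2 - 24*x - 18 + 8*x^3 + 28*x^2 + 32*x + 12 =8*x^3 + 22*x^2 - 30*x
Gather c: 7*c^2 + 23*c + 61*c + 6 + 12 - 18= 7*c^2 + 84*c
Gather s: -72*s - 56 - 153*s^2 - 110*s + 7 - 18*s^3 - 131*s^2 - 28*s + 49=-18*s^3 - 284*s^2 - 210*s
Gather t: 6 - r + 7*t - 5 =-r + 7*t + 1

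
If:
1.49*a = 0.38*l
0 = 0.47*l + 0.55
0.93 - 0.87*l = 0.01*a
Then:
No Solution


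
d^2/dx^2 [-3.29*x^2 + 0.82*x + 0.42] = -6.58000000000000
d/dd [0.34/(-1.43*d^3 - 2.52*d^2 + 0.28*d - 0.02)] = (1.4586*d^2 + 1.7136*d - 0.0952)/(1.43*d^3 + 2.52*d^2 - 0.28*d + 0.02)^2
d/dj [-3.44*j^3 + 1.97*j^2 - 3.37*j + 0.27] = -10.32*j^2 + 3.94*j - 3.37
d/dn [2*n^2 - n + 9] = 4*n - 1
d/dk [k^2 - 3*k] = 2*k - 3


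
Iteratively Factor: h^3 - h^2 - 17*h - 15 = (h - 5)*(h^2 + 4*h + 3) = (h - 5)*(h + 1)*(h + 3)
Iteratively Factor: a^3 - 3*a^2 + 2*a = (a - 2)*(a^2 - a) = (a - 2)*(a - 1)*(a)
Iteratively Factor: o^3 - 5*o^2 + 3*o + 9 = (o + 1)*(o^2 - 6*o + 9) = (o - 3)*(o + 1)*(o - 3)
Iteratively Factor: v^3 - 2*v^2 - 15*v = (v)*(v^2 - 2*v - 15) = v*(v + 3)*(v - 5)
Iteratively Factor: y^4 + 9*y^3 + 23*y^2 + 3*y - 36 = (y + 3)*(y^3 + 6*y^2 + 5*y - 12) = (y - 1)*(y + 3)*(y^2 + 7*y + 12) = (y - 1)*(y + 3)^2*(y + 4)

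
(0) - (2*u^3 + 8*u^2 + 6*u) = -2*u^3 - 8*u^2 - 6*u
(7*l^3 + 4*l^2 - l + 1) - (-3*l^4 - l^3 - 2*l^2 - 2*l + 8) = 3*l^4 + 8*l^3 + 6*l^2 + l - 7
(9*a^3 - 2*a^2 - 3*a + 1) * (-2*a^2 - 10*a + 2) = -18*a^5 - 86*a^4 + 44*a^3 + 24*a^2 - 16*a + 2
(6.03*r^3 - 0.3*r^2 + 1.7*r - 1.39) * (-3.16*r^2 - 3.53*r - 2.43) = -19.0548*r^5 - 20.3379*r^4 - 18.9659*r^3 - 0.879599999999999*r^2 + 0.775699999999999*r + 3.3777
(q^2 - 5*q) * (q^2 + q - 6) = q^4 - 4*q^3 - 11*q^2 + 30*q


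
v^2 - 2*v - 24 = (v - 6)*(v + 4)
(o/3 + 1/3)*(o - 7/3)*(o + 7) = o^3/3 + 17*o^2/9 - 35*o/9 - 49/9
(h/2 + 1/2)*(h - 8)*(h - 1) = h^3/2 - 4*h^2 - h/2 + 4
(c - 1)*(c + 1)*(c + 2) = c^3 + 2*c^2 - c - 2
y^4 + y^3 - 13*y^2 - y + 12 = (y - 3)*(y - 1)*(y + 1)*(y + 4)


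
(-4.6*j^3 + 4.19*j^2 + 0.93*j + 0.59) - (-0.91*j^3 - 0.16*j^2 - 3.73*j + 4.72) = -3.69*j^3 + 4.35*j^2 + 4.66*j - 4.13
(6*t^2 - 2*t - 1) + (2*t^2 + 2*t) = 8*t^2 - 1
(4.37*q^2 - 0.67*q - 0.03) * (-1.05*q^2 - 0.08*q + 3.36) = -4.5885*q^4 + 0.3539*q^3 + 14.7683*q^2 - 2.2488*q - 0.1008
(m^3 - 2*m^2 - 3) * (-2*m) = -2*m^4 + 4*m^3 + 6*m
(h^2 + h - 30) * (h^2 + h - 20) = h^4 + 2*h^3 - 49*h^2 - 50*h + 600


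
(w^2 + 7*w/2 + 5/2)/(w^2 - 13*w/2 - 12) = (2*w^2 + 7*w + 5)/(2*w^2 - 13*w - 24)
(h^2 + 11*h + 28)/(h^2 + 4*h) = (h + 7)/h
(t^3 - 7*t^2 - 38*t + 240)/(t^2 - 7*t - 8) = (t^2 + t - 30)/(t + 1)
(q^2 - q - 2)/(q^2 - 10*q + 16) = (q + 1)/(q - 8)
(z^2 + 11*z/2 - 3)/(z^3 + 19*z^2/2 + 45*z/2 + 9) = (2*z - 1)/(2*z^2 + 7*z + 3)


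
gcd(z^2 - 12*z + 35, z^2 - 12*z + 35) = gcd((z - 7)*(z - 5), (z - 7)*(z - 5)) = z^2 - 12*z + 35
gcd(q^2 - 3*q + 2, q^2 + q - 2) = q - 1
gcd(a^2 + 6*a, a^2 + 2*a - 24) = a + 6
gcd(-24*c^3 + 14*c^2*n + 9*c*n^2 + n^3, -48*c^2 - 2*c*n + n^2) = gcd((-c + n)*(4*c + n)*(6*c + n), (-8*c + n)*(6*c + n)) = 6*c + n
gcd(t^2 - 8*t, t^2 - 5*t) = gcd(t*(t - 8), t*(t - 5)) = t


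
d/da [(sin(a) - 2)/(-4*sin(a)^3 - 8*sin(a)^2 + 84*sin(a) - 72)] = (sin(a)^3 - 2*sin(a)^2 - 4*sin(a) + 12)*cos(a)/(2*(sin(a)^3 + 2*sin(a)^2 - 21*sin(a) + 18)^2)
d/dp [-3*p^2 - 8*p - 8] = -6*p - 8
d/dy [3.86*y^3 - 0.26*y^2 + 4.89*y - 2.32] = 11.58*y^2 - 0.52*y + 4.89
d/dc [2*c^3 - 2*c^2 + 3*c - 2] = 6*c^2 - 4*c + 3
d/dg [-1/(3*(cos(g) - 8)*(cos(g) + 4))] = 2*(2 - cos(g))*sin(g)/(3*(cos(g) - 8)^2*(cos(g) + 4)^2)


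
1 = 1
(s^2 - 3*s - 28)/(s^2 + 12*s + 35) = (s^2 - 3*s - 28)/(s^2 + 12*s + 35)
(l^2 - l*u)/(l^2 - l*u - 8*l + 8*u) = l/(l - 8)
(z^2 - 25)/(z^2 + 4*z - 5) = (z - 5)/(z - 1)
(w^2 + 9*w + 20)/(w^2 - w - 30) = (w + 4)/(w - 6)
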